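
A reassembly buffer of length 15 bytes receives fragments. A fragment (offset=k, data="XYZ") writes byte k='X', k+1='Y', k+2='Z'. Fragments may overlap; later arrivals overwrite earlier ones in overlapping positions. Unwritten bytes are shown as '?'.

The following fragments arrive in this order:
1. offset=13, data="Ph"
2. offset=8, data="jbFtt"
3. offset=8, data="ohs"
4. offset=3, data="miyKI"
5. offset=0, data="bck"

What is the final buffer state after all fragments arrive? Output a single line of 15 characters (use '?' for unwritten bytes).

Fragment 1: offset=13 data="Ph" -> buffer=?????????????Ph
Fragment 2: offset=8 data="jbFtt" -> buffer=????????jbFttPh
Fragment 3: offset=8 data="ohs" -> buffer=????????ohsttPh
Fragment 4: offset=3 data="miyKI" -> buffer=???miyKIohsttPh
Fragment 5: offset=0 data="bck" -> buffer=bckmiyKIohsttPh

Answer: bckmiyKIohsttPh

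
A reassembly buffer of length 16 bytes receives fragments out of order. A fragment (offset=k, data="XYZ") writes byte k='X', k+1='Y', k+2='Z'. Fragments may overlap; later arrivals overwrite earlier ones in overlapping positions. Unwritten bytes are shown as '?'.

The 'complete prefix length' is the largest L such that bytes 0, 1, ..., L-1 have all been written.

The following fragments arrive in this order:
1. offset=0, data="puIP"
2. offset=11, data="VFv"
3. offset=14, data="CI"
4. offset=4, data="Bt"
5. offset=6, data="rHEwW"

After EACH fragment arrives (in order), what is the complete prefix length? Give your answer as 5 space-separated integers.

Fragment 1: offset=0 data="puIP" -> buffer=puIP???????????? -> prefix_len=4
Fragment 2: offset=11 data="VFv" -> buffer=puIP???????VFv?? -> prefix_len=4
Fragment 3: offset=14 data="CI" -> buffer=puIP???????VFvCI -> prefix_len=4
Fragment 4: offset=4 data="Bt" -> buffer=puIPBt?????VFvCI -> prefix_len=6
Fragment 5: offset=6 data="rHEwW" -> buffer=puIPBtrHEwWVFvCI -> prefix_len=16

Answer: 4 4 4 6 16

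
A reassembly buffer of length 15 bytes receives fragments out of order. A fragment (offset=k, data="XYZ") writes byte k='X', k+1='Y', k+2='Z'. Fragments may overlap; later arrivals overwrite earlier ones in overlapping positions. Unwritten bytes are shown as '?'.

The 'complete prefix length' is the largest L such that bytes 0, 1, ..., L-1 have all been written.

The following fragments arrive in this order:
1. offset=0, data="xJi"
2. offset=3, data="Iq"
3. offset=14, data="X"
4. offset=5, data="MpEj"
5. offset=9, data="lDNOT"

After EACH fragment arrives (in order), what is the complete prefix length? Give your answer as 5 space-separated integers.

Fragment 1: offset=0 data="xJi" -> buffer=xJi???????????? -> prefix_len=3
Fragment 2: offset=3 data="Iq" -> buffer=xJiIq?????????? -> prefix_len=5
Fragment 3: offset=14 data="X" -> buffer=xJiIq?????????X -> prefix_len=5
Fragment 4: offset=5 data="MpEj" -> buffer=xJiIqMpEj?????X -> prefix_len=9
Fragment 5: offset=9 data="lDNOT" -> buffer=xJiIqMpEjlDNOTX -> prefix_len=15

Answer: 3 5 5 9 15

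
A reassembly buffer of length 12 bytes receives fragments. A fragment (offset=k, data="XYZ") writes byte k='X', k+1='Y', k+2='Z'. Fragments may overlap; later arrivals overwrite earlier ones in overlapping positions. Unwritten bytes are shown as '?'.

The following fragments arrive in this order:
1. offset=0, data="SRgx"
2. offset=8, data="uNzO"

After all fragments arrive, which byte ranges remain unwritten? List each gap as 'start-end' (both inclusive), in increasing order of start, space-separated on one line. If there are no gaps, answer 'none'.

Fragment 1: offset=0 len=4
Fragment 2: offset=8 len=4
Gaps: 4-7

Answer: 4-7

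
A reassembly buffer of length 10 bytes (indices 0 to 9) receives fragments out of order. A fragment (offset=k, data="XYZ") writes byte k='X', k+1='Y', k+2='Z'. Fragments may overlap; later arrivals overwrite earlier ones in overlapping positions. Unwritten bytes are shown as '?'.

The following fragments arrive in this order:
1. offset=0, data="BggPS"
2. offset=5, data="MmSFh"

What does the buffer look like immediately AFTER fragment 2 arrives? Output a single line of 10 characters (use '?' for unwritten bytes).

Answer: BggPSMmSFh

Derivation:
Fragment 1: offset=0 data="BggPS" -> buffer=BggPS?????
Fragment 2: offset=5 data="MmSFh" -> buffer=BggPSMmSFh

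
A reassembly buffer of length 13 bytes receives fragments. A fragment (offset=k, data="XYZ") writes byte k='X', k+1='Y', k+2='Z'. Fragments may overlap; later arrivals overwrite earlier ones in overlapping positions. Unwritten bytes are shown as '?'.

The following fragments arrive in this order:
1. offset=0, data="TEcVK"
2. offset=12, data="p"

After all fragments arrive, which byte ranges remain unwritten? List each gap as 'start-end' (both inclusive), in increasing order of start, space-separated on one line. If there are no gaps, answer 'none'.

Answer: 5-11

Derivation:
Fragment 1: offset=0 len=5
Fragment 2: offset=12 len=1
Gaps: 5-11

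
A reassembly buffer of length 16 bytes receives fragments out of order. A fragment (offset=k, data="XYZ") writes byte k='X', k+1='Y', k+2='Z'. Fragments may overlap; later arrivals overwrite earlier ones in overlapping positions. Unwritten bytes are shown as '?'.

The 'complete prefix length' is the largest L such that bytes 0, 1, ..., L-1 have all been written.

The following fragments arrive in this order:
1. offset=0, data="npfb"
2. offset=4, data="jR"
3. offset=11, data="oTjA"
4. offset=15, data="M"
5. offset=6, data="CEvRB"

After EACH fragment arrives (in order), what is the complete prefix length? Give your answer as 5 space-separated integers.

Fragment 1: offset=0 data="npfb" -> buffer=npfb???????????? -> prefix_len=4
Fragment 2: offset=4 data="jR" -> buffer=npfbjR?????????? -> prefix_len=6
Fragment 3: offset=11 data="oTjA" -> buffer=npfbjR?????oTjA? -> prefix_len=6
Fragment 4: offset=15 data="M" -> buffer=npfbjR?????oTjAM -> prefix_len=6
Fragment 5: offset=6 data="CEvRB" -> buffer=npfbjRCEvRBoTjAM -> prefix_len=16

Answer: 4 6 6 6 16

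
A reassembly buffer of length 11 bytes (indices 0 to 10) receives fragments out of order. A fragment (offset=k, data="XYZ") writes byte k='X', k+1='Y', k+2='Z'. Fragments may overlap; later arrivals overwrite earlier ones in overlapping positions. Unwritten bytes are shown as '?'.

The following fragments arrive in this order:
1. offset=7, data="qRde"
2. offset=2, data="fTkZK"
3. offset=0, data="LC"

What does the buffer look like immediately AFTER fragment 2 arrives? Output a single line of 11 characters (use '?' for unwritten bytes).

Answer: ??fTkZKqRde

Derivation:
Fragment 1: offset=7 data="qRde" -> buffer=???????qRde
Fragment 2: offset=2 data="fTkZK" -> buffer=??fTkZKqRde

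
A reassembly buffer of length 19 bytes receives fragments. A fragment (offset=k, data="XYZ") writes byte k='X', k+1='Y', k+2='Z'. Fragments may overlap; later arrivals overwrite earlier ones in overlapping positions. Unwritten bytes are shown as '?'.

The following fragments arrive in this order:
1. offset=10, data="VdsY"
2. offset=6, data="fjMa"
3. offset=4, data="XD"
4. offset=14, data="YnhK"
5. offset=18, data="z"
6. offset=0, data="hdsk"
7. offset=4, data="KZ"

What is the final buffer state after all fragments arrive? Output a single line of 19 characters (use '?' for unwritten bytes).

Fragment 1: offset=10 data="VdsY" -> buffer=??????????VdsY?????
Fragment 2: offset=6 data="fjMa" -> buffer=??????fjMaVdsY?????
Fragment 3: offset=4 data="XD" -> buffer=????XDfjMaVdsY?????
Fragment 4: offset=14 data="YnhK" -> buffer=????XDfjMaVdsYYnhK?
Fragment 5: offset=18 data="z" -> buffer=????XDfjMaVdsYYnhKz
Fragment 6: offset=0 data="hdsk" -> buffer=hdskXDfjMaVdsYYnhKz
Fragment 7: offset=4 data="KZ" -> buffer=hdskKZfjMaVdsYYnhKz

Answer: hdskKZfjMaVdsYYnhKz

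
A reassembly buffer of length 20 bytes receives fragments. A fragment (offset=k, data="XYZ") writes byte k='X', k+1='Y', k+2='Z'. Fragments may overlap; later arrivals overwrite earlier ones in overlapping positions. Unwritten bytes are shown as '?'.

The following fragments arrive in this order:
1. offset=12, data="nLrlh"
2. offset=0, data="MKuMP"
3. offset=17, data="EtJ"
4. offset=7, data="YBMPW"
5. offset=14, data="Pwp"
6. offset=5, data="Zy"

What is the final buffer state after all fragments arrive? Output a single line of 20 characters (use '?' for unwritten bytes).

Fragment 1: offset=12 data="nLrlh" -> buffer=????????????nLrlh???
Fragment 2: offset=0 data="MKuMP" -> buffer=MKuMP???????nLrlh???
Fragment 3: offset=17 data="EtJ" -> buffer=MKuMP???????nLrlhEtJ
Fragment 4: offset=7 data="YBMPW" -> buffer=MKuMP??YBMPWnLrlhEtJ
Fragment 5: offset=14 data="Pwp" -> buffer=MKuMP??YBMPWnLPwpEtJ
Fragment 6: offset=5 data="Zy" -> buffer=MKuMPZyYBMPWnLPwpEtJ

Answer: MKuMPZyYBMPWnLPwpEtJ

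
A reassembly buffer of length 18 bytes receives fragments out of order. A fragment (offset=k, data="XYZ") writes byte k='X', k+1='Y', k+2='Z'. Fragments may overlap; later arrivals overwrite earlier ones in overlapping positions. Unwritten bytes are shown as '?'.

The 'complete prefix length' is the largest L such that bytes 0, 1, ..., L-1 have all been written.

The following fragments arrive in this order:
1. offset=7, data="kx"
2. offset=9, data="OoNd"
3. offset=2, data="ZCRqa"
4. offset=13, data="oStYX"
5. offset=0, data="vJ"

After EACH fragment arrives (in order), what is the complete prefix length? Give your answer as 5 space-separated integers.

Answer: 0 0 0 0 18

Derivation:
Fragment 1: offset=7 data="kx" -> buffer=???????kx????????? -> prefix_len=0
Fragment 2: offset=9 data="OoNd" -> buffer=???????kxOoNd????? -> prefix_len=0
Fragment 3: offset=2 data="ZCRqa" -> buffer=??ZCRqakxOoNd????? -> prefix_len=0
Fragment 4: offset=13 data="oStYX" -> buffer=??ZCRqakxOoNdoStYX -> prefix_len=0
Fragment 5: offset=0 data="vJ" -> buffer=vJZCRqakxOoNdoStYX -> prefix_len=18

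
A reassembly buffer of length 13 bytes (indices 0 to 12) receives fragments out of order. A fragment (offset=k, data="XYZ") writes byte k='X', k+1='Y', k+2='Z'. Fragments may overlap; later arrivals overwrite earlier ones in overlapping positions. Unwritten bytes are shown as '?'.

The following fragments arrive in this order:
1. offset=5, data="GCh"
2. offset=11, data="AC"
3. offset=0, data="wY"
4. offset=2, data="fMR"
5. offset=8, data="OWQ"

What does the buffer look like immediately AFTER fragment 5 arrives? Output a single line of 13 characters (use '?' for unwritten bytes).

Fragment 1: offset=5 data="GCh" -> buffer=?????GCh?????
Fragment 2: offset=11 data="AC" -> buffer=?????GCh???AC
Fragment 3: offset=0 data="wY" -> buffer=wY???GCh???AC
Fragment 4: offset=2 data="fMR" -> buffer=wYfMRGCh???AC
Fragment 5: offset=8 data="OWQ" -> buffer=wYfMRGChOWQAC

Answer: wYfMRGChOWQAC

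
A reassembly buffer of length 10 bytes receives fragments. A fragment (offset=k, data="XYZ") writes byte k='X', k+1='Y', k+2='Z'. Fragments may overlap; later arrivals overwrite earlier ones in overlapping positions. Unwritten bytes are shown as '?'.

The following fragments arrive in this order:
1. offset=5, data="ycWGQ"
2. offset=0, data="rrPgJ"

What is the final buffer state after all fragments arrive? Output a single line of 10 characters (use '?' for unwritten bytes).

Answer: rrPgJycWGQ

Derivation:
Fragment 1: offset=5 data="ycWGQ" -> buffer=?????ycWGQ
Fragment 2: offset=0 data="rrPgJ" -> buffer=rrPgJycWGQ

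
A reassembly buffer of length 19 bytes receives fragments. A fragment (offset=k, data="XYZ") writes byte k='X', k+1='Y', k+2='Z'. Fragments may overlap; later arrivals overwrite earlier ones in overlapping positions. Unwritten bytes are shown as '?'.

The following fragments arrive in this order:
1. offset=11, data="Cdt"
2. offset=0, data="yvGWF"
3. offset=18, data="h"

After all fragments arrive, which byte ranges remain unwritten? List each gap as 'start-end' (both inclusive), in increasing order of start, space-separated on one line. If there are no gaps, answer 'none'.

Fragment 1: offset=11 len=3
Fragment 2: offset=0 len=5
Fragment 3: offset=18 len=1
Gaps: 5-10 14-17

Answer: 5-10 14-17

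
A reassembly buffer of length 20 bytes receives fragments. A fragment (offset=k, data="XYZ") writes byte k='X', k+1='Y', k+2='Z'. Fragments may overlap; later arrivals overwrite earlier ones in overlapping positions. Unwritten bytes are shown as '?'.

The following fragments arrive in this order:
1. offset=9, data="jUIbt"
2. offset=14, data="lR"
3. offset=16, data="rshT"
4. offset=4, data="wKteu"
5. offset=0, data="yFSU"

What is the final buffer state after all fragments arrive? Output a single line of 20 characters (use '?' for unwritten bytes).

Fragment 1: offset=9 data="jUIbt" -> buffer=?????????jUIbt??????
Fragment 2: offset=14 data="lR" -> buffer=?????????jUIbtlR????
Fragment 3: offset=16 data="rshT" -> buffer=?????????jUIbtlRrshT
Fragment 4: offset=4 data="wKteu" -> buffer=????wKteujUIbtlRrshT
Fragment 5: offset=0 data="yFSU" -> buffer=yFSUwKteujUIbtlRrshT

Answer: yFSUwKteujUIbtlRrshT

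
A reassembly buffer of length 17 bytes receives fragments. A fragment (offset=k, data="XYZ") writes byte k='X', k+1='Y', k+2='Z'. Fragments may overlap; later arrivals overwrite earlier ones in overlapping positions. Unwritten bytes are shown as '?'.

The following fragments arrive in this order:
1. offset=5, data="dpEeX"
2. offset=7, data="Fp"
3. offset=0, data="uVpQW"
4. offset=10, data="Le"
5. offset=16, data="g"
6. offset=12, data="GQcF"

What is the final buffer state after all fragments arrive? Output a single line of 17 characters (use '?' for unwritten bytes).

Answer: uVpQWdpFpXLeGQcFg

Derivation:
Fragment 1: offset=5 data="dpEeX" -> buffer=?????dpEeX???????
Fragment 2: offset=7 data="Fp" -> buffer=?????dpFpX???????
Fragment 3: offset=0 data="uVpQW" -> buffer=uVpQWdpFpX???????
Fragment 4: offset=10 data="Le" -> buffer=uVpQWdpFpXLe?????
Fragment 5: offset=16 data="g" -> buffer=uVpQWdpFpXLe????g
Fragment 6: offset=12 data="GQcF" -> buffer=uVpQWdpFpXLeGQcFg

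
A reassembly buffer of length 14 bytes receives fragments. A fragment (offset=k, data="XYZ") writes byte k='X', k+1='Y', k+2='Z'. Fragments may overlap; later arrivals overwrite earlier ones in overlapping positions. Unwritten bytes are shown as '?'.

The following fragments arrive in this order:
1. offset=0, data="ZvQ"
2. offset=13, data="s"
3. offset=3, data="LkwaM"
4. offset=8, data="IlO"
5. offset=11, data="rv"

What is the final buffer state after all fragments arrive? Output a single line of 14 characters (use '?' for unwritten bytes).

Answer: ZvQLkwaMIlOrvs

Derivation:
Fragment 1: offset=0 data="ZvQ" -> buffer=ZvQ???????????
Fragment 2: offset=13 data="s" -> buffer=ZvQ??????????s
Fragment 3: offset=3 data="LkwaM" -> buffer=ZvQLkwaM?????s
Fragment 4: offset=8 data="IlO" -> buffer=ZvQLkwaMIlO??s
Fragment 5: offset=11 data="rv" -> buffer=ZvQLkwaMIlOrvs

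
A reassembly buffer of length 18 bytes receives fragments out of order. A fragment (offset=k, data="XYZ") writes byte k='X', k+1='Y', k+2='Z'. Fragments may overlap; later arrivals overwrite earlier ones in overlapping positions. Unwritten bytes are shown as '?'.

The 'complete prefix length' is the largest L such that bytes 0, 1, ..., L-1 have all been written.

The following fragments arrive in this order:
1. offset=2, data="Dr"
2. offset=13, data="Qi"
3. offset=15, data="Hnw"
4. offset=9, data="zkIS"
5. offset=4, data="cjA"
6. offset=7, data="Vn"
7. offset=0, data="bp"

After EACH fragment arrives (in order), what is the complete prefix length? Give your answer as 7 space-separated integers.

Answer: 0 0 0 0 0 0 18

Derivation:
Fragment 1: offset=2 data="Dr" -> buffer=??Dr?????????????? -> prefix_len=0
Fragment 2: offset=13 data="Qi" -> buffer=??Dr?????????Qi??? -> prefix_len=0
Fragment 3: offset=15 data="Hnw" -> buffer=??Dr?????????QiHnw -> prefix_len=0
Fragment 4: offset=9 data="zkIS" -> buffer=??Dr?????zkISQiHnw -> prefix_len=0
Fragment 5: offset=4 data="cjA" -> buffer=??DrcjA??zkISQiHnw -> prefix_len=0
Fragment 6: offset=7 data="Vn" -> buffer=??DrcjAVnzkISQiHnw -> prefix_len=0
Fragment 7: offset=0 data="bp" -> buffer=bpDrcjAVnzkISQiHnw -> prefix_len=18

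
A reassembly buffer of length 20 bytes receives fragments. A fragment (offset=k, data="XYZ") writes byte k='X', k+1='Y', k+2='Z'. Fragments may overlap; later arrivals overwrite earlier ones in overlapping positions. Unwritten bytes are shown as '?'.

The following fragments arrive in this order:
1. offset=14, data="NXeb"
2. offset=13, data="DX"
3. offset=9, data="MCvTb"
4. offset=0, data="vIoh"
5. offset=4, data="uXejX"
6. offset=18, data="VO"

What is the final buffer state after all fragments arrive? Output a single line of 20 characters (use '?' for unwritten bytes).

Fragment 1: offset=14 data="NXeb" -> buffer=??????????????NXeb??
Fragment 2: offset=13 data="DX" -> buffer=?????????????DXXeb??
Fragment 3: offset=9 data="MCvTb" -> buffer=?????????MCvTbXXeb??
Fragment 4: offset=0 data="vIoh" -> buffer=vIoh?????MCvTbXXeb??
Fragment 5: offset=4 data="uXejX" -> buffer=vIohuXejXMCvTbXXeb??
Fragment 6: offset=18 data="VO" -> buffer=vIohuXejXMCvTbXXebVO

Answer: vIohuXejXMCvTbXXebVO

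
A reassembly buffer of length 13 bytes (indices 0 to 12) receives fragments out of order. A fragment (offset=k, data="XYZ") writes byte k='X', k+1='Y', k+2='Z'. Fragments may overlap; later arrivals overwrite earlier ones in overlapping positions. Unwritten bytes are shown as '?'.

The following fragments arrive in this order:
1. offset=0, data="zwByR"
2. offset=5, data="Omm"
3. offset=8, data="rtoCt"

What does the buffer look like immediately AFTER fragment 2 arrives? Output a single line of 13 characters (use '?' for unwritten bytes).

Fragment 1: offset=0 data="zwByR" -> buffer=zwByR????????
Fragment 2: offset=5 data="Omm" -> buffer=zwByROmm?????

Answer: zwByROmm?????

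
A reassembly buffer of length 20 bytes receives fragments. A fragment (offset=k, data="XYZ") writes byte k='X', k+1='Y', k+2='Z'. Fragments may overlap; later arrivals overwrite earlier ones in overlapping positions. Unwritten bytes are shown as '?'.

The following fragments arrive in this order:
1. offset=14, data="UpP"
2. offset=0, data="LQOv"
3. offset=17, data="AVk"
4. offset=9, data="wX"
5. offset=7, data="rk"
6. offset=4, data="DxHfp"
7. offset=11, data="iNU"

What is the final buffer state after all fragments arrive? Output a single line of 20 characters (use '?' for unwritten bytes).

Answer: LQOvDxHfpwXiNUUpPAVk

Derivation:
Fragment 1: offset=14 data="UpP" -> buffer=??????????????UpP???
Fragment 2: offset=0 data="LQOv" -> buffer=LQOv??????????UpP???
Fragment 3: offset=17 data="AVk" -> buffer=LQOv??????????UpPAVk
Fragment 4: offset=9 data="wX" -> buffer=LQOv?????wX???UpPAVk
Fragment 5: offset=7 data="rk" -> buffer=LQOv???rkwX???UpPAVk
Fragment 6: offset=4 data="DxHfp" -> buffer=LQOvDxHfpwX???UpPAVk
Fragment 7: offset=11 data="iNU" -> buffer=LQOvDxHfpwXiNUUpPAVk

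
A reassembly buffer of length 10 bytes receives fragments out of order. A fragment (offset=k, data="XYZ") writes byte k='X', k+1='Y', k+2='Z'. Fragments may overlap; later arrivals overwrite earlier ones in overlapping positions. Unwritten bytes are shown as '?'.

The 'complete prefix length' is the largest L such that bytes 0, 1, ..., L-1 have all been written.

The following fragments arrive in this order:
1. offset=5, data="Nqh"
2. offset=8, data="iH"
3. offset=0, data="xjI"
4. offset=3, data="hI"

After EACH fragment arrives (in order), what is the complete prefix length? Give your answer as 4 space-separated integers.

Answer: 0 0 3 10

Derivation:
Fragment 1: offset=5 data="Nqh" -> buffer=?????Nqh?? -> prefix_len=0
Fragment 2: offset=8 data="iH" -> buffer=?????NqhiH -> prefix_len=0
Fragment 3: offset=0 data="xjI" -> buffer=xjI??NqhiH -> prefix_len=3
Fragment 4: offset=3 data="hI" -> buffer=xjIhINqhiH -> prefix_len=10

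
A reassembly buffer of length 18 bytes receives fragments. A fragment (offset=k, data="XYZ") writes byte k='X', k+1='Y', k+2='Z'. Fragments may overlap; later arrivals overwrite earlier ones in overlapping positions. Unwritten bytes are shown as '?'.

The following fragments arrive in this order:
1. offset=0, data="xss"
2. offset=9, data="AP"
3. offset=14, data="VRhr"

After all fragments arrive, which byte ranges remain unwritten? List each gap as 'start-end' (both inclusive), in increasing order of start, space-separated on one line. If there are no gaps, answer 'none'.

Answer: 3-8 11-13

Derivation:
Fragment 1: offset=0 len=3
Fragment 2: offset=9 len=2
Fragment 3: offset=14 len=4
Gaps: 3-8 11-13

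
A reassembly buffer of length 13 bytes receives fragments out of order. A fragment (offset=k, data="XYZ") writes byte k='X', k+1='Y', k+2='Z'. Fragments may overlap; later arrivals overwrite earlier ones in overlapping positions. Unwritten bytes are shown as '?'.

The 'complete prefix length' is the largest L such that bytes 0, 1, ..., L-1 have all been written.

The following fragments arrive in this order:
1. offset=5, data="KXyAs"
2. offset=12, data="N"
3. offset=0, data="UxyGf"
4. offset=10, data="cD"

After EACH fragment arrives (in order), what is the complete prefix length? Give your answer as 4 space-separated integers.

Fragment 1: offset=5 data="KXyAs" -> buffer=?????KXyAs??? -> prefix_len=0
Fragment 2: offset=12 data="N" -> buffer=?????KXyAs??N -> prefix_len=0
Fragment 3: offset=0 data="UxyGf" -> buffer=UxyGfKXyAs??N -> prefix_len=10
Fragment 4: offset=10 data="cD" -> buffer=UxyGfKXyAscDN -> prefix_len=13

Answer: 0 0 10 13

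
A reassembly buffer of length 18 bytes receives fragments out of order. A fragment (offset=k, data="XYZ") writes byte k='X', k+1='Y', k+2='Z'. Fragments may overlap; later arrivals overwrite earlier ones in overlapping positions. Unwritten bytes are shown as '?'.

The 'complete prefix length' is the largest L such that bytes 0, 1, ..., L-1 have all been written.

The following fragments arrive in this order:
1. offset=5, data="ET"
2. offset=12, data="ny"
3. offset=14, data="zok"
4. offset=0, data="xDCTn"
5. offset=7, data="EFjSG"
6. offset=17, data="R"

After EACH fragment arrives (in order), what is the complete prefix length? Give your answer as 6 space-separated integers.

Answer: 0 0 0 7 17 18

Derivation:
Fragment 1: offset=5 data="ET" -> buffer=?????ET??????????? -> prefix_len=0
Fragment 2: offset=12 data="ny" -> buffer=?????ET?????ny???? -> prefix_len=0
Fragment 3: offset=14 data="zok" -> buffer=?????ET?????nyzok? -> prefix_len=0
Fragment 4: offset=0 data="xDCTn" -> buffer=xDCTnET?????nyzok? -> prefix_len=7
Fragment 5: offset=7 data="EFjSG" -> buffer=xDCTnETEFjSGnyzok? -> prefix_len=17
Fragment 6: offset=17 data="R" -> buffer=xDCTnETEFjSGnyzokR -> prefix_len=18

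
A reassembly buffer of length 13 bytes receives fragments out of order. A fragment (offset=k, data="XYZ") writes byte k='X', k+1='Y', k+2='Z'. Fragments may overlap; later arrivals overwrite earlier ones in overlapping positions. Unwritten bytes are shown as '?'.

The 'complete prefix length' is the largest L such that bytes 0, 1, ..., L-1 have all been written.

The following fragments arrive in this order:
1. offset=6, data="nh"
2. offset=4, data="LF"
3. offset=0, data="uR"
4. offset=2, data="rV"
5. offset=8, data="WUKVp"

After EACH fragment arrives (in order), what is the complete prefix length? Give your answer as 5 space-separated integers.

Fragment 1: offset=6 data="nh" -> buffer=??????nh????? -> prefix_len=0
Fragment 2: offset=4 data="LF" -> buffer=????LFnh????? -> prefix_len=0
Fragment 3: offset=0 data="uR" -> buffer=uR??LFnh????? -> prefix_len=2
Fragment 4: offset=2 data="rV" -> buffer=uRrVLFnh????? -> prefix_len=8
Fragment 5: offset=8 data="WUKVp" -> buffer=uRrVLFnhWUKVp -> prefix_len=13

Answer: 0 0 2 8 13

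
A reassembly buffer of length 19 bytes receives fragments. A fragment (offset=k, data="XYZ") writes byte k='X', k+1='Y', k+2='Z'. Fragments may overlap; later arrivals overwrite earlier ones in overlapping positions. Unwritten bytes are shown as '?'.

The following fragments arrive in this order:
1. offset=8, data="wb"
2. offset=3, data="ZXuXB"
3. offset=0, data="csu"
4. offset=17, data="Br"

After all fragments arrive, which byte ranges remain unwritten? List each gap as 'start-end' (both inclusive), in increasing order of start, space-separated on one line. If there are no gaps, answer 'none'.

Fragment 1: offset=8 len=2
Fragment 2: offset=3 len=5
Fragment 3: offset=0 len=3
Fragment 4: offset=17 len=2
Gaps: 10-16

Answer: 10-16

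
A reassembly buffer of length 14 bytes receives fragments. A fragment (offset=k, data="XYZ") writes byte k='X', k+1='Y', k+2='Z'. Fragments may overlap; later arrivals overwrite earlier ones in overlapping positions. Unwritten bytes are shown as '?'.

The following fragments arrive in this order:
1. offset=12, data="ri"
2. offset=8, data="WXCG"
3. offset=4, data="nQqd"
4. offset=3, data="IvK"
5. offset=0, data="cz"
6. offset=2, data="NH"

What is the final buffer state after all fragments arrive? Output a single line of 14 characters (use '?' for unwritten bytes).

Answer: czNHvKqdWXCGri

Derivation:
Fragment 1: offset=12 data="ri" -> buffer=????????????ri
Fragment 2: offset=8 data="WXCG" -> buffer=????????WXCGri
Fragment 3: offset=4 data="nQqd" -> buffer=????nQqdWXCGri
Fragment 4: offset=3 data="IvK" -> buffer=???IvKqdWXCGri
Fragment 5: offset=0 data="cz" -> buffer=cz?IvKqdWXCGri
Fragment 6: offset=2 data="NH" -> buffer=czNHvKqdWXCGri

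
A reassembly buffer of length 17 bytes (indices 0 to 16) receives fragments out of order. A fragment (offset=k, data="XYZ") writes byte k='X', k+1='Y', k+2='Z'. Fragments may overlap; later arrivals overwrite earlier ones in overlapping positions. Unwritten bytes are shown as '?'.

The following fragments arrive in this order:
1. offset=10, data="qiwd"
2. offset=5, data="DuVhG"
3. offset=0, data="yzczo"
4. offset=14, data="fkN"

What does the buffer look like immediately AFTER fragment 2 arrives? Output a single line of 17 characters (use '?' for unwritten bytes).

Answer: ?????DuVhGqiwd???

Derivation:
Fragment 1: offset=10 data="qiwd" -> buffer=??????????qiwd???
Fragment 2: offset=5 data="DuVhG" -> buffer=?????DuVhGqiwd???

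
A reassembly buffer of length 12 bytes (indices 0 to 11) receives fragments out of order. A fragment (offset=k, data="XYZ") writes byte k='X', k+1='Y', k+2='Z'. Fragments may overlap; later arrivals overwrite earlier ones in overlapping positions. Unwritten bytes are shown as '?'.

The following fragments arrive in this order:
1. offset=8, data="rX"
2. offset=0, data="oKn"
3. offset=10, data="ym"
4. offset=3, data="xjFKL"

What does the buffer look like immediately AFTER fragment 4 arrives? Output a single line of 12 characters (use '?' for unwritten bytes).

Answer: oKnxjFKLrXym

Derivation:
Fragment 1: offset=8 data="rX" -> buffer=????????rX??
Fragment 2: offset=0 data="oKn" -> buffer=oKn?????rX??
Fragment 3: offset=10 data="ym" -> buffer=oKn?????rXym
Fragment 4: offset=3 data="xjFKL" -> buffer=oKnxjFKLrXym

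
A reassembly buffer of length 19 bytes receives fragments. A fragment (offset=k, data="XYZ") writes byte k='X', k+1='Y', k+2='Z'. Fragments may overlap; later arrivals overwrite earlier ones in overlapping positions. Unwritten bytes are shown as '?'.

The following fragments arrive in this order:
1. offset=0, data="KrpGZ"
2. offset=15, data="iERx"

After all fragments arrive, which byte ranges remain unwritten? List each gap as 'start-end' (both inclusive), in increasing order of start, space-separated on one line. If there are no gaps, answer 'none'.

Answer: 5-14

Derivation:
Fragment 1: offset=0 len=5
Fragment 2: offset=15 len=4
Gaps: 5-14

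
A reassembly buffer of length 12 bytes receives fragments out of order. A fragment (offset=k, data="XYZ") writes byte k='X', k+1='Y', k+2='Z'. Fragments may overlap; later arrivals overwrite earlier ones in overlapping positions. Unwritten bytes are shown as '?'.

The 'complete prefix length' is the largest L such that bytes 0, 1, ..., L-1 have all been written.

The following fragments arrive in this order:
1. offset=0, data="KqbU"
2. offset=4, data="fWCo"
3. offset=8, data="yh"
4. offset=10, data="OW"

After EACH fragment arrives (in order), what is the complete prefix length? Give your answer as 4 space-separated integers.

Fragment 1: offset=0 data="KqbU" -> buffer=KqbU???????? -> prefix_len=4
Fragment 2: offset=4 data="fWCo" -> buffer=KqbUfWCo???? -> prefix_len=8
Fragment 3: offset=8 data="yh" -> buffer=KqbUfWCoyh?? -> prefix_len=10
Fragment 4: offset=10 data="OW" -> buffer=KqbUfWCoyhOW -> prefix_len=12

Answer: 4 8 10 12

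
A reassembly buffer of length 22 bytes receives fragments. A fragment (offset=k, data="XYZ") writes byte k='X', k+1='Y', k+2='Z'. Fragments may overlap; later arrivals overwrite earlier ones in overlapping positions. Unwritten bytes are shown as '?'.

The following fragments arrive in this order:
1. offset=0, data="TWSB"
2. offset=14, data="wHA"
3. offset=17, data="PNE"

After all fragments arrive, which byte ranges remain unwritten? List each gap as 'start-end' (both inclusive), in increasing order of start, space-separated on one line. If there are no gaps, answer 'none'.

Answer: 4-13 20-21

Derivation:
Fragment 1: offset=0 len=4
Fragment 2: offset=14 len=3
Fragment 3: offset=17 len=3
Gaps: 4-13 20-21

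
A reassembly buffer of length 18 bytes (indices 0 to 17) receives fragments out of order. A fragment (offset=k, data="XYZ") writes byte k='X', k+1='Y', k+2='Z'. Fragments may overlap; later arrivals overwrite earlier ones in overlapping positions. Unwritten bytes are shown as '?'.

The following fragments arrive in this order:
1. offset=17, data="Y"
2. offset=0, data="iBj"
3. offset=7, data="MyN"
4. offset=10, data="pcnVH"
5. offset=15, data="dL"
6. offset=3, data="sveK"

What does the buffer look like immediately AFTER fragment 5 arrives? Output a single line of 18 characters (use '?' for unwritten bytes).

Fragment 1: offset=17 data="Y" -> buffer=?????????????????Y
Fragment 2: offset=0 data="iBj" -> buffer=iBj??????????????Y
Fragment 3: offset=7 data="MyN" -> buffer=iBj????MyN???????Y
Fragment 4: offset=10 data="pcnVH" -> buffer=iBj????MyNpcnVH??Y
Fragment 5: offset=15 data="dL" -> buffer=iBj????MyNpcnVHdLY

Answer: iBj????MyNpcnVHdLY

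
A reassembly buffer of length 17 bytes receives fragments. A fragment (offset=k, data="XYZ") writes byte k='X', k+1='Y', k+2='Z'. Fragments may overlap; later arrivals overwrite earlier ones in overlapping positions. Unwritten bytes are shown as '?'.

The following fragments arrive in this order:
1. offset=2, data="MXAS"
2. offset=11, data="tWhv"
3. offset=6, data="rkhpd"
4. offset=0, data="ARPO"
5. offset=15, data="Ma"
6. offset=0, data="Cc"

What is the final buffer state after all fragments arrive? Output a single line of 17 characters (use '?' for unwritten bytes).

Fragment 1: offset=2 data="MXAS" -> buffer=??MXAS???????????
Fragment 2: offset=11 data="tWhv" -> buffer=??MXAS?????tWhv??
Fragment 3: offset=6 data="rkhpd" -> buffer=??MXASrkhpdtWhv??
Fragment 4: offset=0 data="ARPO" -> buffer=ARPOASrkhpdtWhv??
Fragment 5: offset=15 data="Ma" -> buffer=ARPOASrkhpdtWhvMa
Fragment 6: offset=0 data="Cc" -> buffer=CcPOASrkhpdtWhvMa

Answer: CcPOASrkhpdtWhvMa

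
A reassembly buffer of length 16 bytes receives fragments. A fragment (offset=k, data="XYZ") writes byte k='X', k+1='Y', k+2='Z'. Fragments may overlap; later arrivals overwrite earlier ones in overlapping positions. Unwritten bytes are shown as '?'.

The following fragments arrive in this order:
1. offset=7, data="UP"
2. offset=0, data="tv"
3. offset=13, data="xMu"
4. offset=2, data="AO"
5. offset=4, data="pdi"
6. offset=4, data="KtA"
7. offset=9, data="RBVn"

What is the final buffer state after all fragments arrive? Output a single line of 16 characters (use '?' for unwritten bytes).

Fragment 1: offset=7 data="UP" -> buffer=???????UP???????
Fragment 2: offset=0 data="tv" -> buffer=tv?????UP???????
Fragment 3: offset=13 data="xMu" -> buffer=tv?????UP????xMu
Fragment 4: offset=2 data="AO" -> buffer=tvAO???UP????xMu
Fragment 5: offset=4 data="pdi" -> buffer=tvAOpdiUP????xMu
Fragment 6: offset=4 data="KtA" -> buffer=tvAOKtAUP????xMu
Fragment 7: offset=9 data="RBVn" -> buffer=tvAOKtAUPRBVnxMu

Answer: tvAOKtAUPRBVnxMu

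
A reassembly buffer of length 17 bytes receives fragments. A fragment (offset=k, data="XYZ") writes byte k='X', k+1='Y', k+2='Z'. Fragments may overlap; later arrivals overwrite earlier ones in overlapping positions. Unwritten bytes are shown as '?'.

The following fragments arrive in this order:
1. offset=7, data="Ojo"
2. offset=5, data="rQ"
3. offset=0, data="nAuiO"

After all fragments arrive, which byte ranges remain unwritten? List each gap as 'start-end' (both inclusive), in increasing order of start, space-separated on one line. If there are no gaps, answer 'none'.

Answer: 10-16

Derivation:
Fragment 1: offset=7 len=3
Fragment 2: offset=5 len=2
Fragment 3: offset=0 len=5
Gaps: 10-16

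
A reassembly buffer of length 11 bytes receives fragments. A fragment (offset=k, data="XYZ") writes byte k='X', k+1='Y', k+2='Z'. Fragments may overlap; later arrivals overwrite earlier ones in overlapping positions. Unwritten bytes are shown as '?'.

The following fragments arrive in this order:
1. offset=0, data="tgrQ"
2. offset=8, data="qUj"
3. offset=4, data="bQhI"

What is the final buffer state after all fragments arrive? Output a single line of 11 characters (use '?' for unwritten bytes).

Answer: tgrQbQhIqUj

Derivation:
Fragment 1: offset=0 data="tgrQ" -> buffer=tgrQ???????
Fragment 2: offset=8 data="qUj" -> buffer=tgrQ????qUj
Fragment 3: offset=4 data="bQhI" -> buffer=tgrQbQhIqUj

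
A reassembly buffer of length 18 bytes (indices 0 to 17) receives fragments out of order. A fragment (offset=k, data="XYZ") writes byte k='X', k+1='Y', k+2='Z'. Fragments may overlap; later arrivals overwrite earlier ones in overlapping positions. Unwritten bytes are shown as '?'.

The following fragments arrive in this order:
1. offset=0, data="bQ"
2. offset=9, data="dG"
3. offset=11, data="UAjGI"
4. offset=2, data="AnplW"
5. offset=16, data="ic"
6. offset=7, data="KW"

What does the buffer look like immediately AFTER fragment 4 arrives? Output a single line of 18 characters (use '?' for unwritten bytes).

Answer: bQAnplW??dGUAjGI??

Derivation:
Fragment 1: offset=0 data="bQ" -> buffer=bQ????????????????
Fragment 2: offset=9 data="dG" -> buffer=bQ???????dG???????
Fragment 3: offset=11 data="UAjGI" -> buffer=bQ???????dGUAjGI??
Fragment 4: offset=2 data="AnplW" -> buffer=bQAnplW??dGUAjGI??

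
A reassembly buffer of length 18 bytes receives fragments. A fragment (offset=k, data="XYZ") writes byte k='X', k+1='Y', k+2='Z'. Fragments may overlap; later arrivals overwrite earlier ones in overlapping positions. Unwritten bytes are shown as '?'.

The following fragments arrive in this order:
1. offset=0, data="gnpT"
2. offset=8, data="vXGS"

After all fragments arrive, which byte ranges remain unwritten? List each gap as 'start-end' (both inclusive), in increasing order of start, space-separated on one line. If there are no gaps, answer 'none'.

Answer: 4-7 12-17

Derivation:
Fragment 1: offset=0 len=4
Fragment 2: offset=8 len=4
Gaps: 4-7 12-17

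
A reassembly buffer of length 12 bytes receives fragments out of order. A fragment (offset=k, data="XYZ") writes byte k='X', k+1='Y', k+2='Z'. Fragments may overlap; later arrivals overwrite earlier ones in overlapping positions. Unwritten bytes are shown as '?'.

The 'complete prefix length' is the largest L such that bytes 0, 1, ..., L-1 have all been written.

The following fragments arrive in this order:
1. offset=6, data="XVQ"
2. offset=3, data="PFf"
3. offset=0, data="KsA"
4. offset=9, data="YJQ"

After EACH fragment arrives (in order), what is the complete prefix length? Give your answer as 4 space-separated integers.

Fragment 1: offset=6 data="XVQ" -> buffer=??????XVQ??? -> prefix_len=0
Fragment 2: offset=3 data="PFf" -> buffer=???PFfXVQ??? -> prefix_len=0
Fragment 3: offset=0 data="KsA" -> buffer=KsAPFfXVQ??? -> prefix_len=9
Fragment 4: offset=9 data="YJQ" -> buffer=KsAPFfXVQYJQ -> prefix_len=12

Answer: 0 0 9 12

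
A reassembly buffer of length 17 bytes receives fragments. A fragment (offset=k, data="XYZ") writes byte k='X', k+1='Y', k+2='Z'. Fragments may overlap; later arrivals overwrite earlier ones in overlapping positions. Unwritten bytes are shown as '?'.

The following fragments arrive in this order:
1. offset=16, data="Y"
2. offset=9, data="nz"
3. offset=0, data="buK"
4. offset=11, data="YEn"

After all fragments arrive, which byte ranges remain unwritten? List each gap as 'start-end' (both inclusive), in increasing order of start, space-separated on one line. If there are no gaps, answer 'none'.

Answer: 3-8 14-15

Derivation:
Fragment 1: offset=16 len=1
Fragment 2: offset=9 len=2
Fragment 3: offset=0 len=3
Fragment 4: offset=11 len=3
Gaps: 3-8 14-15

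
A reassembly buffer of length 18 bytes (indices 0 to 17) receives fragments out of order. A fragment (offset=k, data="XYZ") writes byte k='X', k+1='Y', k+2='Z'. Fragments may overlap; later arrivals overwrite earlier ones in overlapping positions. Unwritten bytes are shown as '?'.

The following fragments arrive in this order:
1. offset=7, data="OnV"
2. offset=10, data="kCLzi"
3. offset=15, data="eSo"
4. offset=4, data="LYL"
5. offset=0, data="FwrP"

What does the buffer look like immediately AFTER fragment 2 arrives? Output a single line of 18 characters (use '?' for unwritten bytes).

Answer: ???????OnVkCLzi???

Derivation:
Fragment 1: offset=7 data="OnV" -> buffer=???????OnV????????
Fragment 2: offset=10 data="kCLzi" -> buffer=???????OnVkCLzi???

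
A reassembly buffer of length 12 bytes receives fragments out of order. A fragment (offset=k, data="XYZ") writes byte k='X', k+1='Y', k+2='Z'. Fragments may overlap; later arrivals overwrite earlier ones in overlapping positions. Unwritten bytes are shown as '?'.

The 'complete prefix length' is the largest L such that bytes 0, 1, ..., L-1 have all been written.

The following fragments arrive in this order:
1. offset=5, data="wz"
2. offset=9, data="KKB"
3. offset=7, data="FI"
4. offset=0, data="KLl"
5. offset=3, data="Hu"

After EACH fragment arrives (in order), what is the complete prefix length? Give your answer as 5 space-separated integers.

Fragment 1: offset=5 data="wz" -> buffer=?????wz????? -> prefix_len=0
Fragment 2: offset=9 data="KKB" -> buffer=?????wz??KKB -> prefix_len=0
Fragment 3: offset=7 data="FI" -> buffer=?????wzFIKKB -> prefix_len=0
Fragment 4: offset=0 data="KLl" -> buffer=KLl??wzFIKKB -> prefix_len=3
Fragment 5: offset=3 data="Hu" -> buffer=KLlHuwzFIKKB -> prefix_len=12

Answer: 0 0 0 3 12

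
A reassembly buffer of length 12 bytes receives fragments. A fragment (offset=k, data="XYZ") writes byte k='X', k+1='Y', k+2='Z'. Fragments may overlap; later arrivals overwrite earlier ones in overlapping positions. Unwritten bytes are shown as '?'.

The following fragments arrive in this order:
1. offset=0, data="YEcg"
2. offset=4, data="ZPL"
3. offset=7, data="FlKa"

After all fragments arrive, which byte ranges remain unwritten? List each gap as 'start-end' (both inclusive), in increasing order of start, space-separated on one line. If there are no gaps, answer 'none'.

Fragment 1: offset=0 len=4
Fragment 2: offset=4 len=3
Fragment 3: offset=7 len=4
Gaps: 11-11

Answer: 11-11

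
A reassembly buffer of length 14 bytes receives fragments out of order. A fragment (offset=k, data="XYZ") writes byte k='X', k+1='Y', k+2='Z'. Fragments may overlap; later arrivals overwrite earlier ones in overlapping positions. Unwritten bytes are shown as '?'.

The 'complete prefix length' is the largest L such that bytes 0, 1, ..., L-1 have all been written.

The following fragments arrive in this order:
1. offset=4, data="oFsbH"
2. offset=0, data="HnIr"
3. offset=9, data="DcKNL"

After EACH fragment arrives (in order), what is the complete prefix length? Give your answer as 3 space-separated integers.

Answer: 0 9 14

Derivation:
Fragment 1: offset=4 data="oFsbH" -> buffer=????oFsbH????? -> prefix_len=0
Fragment 2: offset=0 data="HnIr" -> buffer=HnIroFsbH????? -> prefix_len=9
Fragment 3: offset=9 data="DcKNL" -> buffer=HnIroFsbHDcKNL -> prefix_len=14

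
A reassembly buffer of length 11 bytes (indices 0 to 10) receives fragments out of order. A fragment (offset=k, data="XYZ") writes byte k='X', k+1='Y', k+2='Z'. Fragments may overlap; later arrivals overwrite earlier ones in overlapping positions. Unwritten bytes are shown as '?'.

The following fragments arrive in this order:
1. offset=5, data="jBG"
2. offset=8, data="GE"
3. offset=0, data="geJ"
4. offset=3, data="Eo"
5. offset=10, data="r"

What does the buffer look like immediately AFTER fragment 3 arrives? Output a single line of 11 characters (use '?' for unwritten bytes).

Answer: geJ??jBGGE?

Derivation:
Fragment 1: offset=5 data="jBG" -> buffer=?????jBG???
Fragment 2: offset=8 data="GE" -> buffer=?????jBGGE?
Fragment 3: offset=0 data="geJ" -> buffer=geJ??jBGGE?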